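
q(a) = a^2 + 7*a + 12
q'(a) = 2*a + 7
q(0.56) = 16.23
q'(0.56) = 8.12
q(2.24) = 32.70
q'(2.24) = 11.48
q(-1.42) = 4.08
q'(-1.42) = 4.16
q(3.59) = 50.02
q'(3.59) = 14.18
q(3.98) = 55.70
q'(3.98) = 14.96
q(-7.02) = 12.14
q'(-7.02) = -7.04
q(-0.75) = 7.31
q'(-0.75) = 5.50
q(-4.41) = 0.58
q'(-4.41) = -1.82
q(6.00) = 90.00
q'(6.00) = 19.00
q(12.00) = 240.00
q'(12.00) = 31.00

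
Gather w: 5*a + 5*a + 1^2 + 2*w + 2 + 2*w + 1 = 10*a + 4*w + 4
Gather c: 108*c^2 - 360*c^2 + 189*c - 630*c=-252*c^2 - 441*c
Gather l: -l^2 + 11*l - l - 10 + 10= -l^2 + 10*l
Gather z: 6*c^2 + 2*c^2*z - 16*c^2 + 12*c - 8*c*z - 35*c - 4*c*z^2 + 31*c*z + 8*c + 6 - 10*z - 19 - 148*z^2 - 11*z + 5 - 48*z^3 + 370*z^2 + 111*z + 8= -10*c^2 - 15*c - 48*z^3 + z^2*(222 - 4*c) + z*(2*c^2 + 23*c + 90)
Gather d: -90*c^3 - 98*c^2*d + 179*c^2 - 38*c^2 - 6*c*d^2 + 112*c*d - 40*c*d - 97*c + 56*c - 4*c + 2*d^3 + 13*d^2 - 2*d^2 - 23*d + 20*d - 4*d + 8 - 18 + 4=-90*c^3 + 141*c^2 - 45*c + 2*d^3 + d^2*(11 - 6*c) + d*(-98*c^2 + 72*c - 7) - 6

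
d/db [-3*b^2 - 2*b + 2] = -6*b - 2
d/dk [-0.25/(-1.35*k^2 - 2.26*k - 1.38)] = (-0.675*k - 0.565)/(1.35*k^2 + 2.26*k + 1.38)^2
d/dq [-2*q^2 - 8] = -4*q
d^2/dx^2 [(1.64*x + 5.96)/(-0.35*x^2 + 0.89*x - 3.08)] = (-(0.7*x - 0.89)*(1.4*x - 1.78)*(1.64*x + 5.96) + (3.444*x + 1.2528)*(0.35*x^2 - 0.89*x + 3.08))/(0.35*x^2 - 0.89*x + 3.08)^3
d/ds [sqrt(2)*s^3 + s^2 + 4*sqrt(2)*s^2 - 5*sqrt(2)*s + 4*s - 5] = 3*sqrt(2)*s^2 + 2*s + 8*sqrt(2)*s - 5*sqrt(2) + 4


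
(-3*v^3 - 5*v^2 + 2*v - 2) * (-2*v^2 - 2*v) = 6*v^5 + 16*v^4 + 6*v^3 + 4*v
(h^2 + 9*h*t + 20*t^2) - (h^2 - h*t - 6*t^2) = 10*h*t + 26*t^2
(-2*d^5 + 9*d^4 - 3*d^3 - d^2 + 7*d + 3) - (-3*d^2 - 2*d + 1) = -2*d^5 + 9*d^4 - 3*d^3 + 2*d^2 + 9*d + 2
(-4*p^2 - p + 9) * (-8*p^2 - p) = 32*p^4 + 12*p^3 - 71*p^2 - 9*p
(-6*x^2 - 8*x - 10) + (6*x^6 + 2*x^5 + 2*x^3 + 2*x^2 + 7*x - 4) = 6*x^6 + 2*x^5 + 2*x^3 - 4*x^2 - x - 14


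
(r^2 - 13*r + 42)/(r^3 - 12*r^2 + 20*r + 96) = (r - 7)/(r^2 - 6*r - 16)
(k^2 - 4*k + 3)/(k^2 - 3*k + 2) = (k - 3)/(k - 2)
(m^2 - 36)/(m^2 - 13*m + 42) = (m + 6)/(m - 7)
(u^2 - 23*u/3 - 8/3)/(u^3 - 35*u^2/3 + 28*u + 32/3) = 1/(u - 4)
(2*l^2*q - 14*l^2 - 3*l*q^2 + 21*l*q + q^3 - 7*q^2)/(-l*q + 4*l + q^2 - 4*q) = (-2*l*q + 14*l + q^2 - 7*q)/(q - 4)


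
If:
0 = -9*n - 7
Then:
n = -7/9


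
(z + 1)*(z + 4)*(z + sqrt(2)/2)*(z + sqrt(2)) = z^4 + 3*sqrt(2)*z^3/2 + 5*z^3 + 5*z^2 + 15*sqrt(2)*z^2/2 + 5*z + 6*sqrt(2)*z + 4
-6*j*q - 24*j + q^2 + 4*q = (-6*j + q)*(q + 4)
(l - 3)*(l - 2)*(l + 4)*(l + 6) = l^4 + 5*l^3 - 20*l^2 - 60*l + 144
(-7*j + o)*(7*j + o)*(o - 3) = -49*j^2*o + 147*j^2 + o^3 - 3*o^2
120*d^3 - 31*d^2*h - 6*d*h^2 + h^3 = (-8*d + h)*(-3*d + h)*(5*d + h)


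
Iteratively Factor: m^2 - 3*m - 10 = (m - 5)*(m + 2)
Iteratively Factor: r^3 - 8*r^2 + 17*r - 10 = (r - 2)*(r^2 - 6*r + 5) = (r - 5)*(r - 2)*(r - 1)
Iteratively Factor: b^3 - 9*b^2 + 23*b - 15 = (b - 1)*(b^2 - 8*b + 15) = (b - 5)*(b - 1)*(b - 3)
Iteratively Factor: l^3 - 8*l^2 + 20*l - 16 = (l - 2)*(l^2 - 6*l + 8) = (l - 2)^2*(l - 4)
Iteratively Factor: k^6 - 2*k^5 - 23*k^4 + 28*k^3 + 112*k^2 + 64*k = (k + 1)*(k^5 - 3*k^4 - 20*k^3 + 48*k^2 + 64*k) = (k - 4)*(k + 1)*(k^4 + k^3 - 16*k^2 - 16*k) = (k - 4)*(k + 1)^2*(k^3 - 16*k) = (k - 4)^2*(k + 1)^2*(k^2 + 4*k) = (k - 4)^2*(k + 1)^2*(k + 4)*(k)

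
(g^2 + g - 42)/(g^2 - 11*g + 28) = (g^2 + g - 42)/(g^2 - 11*g + 28)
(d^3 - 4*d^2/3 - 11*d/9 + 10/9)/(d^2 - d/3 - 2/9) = (3*d^2 - 2*d - 5)/(3*d + 1)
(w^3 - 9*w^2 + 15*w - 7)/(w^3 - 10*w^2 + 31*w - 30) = (w^3 - 9*w^2 + 15*w - 7)/(w^3 - 10*w^2 + 31*w - 30)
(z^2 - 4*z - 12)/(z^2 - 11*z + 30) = (z + 2)/(z - 5)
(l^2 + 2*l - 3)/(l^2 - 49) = (l^2 + 2*l - 3)/(l^2 - 49)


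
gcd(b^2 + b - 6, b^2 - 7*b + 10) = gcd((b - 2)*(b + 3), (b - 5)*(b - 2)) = b - 2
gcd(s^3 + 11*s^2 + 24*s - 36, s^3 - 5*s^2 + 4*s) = s - 1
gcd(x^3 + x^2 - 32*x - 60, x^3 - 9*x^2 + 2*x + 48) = x + 2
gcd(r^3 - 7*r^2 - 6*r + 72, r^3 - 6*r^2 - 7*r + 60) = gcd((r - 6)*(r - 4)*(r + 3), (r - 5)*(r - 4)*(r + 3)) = r^2 - r - 12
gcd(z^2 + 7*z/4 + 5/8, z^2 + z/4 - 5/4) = z + 5/4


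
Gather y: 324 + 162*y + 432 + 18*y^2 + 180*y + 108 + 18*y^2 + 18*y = 36*y^2 + 360*y + 864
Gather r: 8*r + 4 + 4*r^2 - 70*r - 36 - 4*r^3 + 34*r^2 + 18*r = -4*r^3 + 38*r^2 - 44*r - 32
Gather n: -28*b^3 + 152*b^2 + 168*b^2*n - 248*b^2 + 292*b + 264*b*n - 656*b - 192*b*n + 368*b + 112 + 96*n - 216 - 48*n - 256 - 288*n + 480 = -28*b^3 - 96*b^2 + 4*b + n*(168*b^2 + 72*b - 240) + 120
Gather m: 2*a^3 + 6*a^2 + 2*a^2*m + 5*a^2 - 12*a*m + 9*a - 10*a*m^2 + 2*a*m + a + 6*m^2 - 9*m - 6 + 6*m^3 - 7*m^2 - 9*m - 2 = 2*a^3 + 11*a^2 + 10*a + 6*m^3 + m^2*(-10*a - 1) + m*(2*a^2 - 10*a - 18) - 8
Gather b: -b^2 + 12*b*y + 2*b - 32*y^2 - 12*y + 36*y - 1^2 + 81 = -b^2 + b*(12*y + 2) - 32*y^2 + 24*y + 80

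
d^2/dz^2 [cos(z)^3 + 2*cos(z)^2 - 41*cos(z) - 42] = 161*cos(z)/4 - 4*cos(2*z) - 9*cos(3*z)/4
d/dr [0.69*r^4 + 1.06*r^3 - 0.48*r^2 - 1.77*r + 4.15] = 2.76*r^3 + 3.18*r^2 - 0.96*r - 1.77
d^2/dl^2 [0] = 0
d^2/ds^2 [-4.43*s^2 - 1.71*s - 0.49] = -8.86000000000000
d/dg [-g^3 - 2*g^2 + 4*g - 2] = -3*g^2 - 4*g + 4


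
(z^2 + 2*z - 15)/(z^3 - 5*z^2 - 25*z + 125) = (z - 3)/(z^2 - 10*z + 25)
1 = 1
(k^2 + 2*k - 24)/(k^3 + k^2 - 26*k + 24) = 1/(k - 1)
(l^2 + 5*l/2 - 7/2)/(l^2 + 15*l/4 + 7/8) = 4*(l - 1)/(4*l + 1)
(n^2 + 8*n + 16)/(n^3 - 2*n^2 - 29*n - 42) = (n^2 + 8*n + 16)/(n^3 - 2*n^2 - 29*n - 42)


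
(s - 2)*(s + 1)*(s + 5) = s^3 + 4*s^2 - 7*s - 10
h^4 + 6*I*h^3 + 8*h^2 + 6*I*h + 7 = (h - I)^2*(h + I)*(h + 7*I)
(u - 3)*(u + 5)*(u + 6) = u^3 + 8*u^2 - 3*u - 90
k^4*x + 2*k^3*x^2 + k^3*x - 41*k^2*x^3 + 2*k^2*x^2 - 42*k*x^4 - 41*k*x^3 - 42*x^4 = (k - 6*x)*(k + x)*(k + 7*x)*(k*x + x)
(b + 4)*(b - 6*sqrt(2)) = b^2 - 6*sqrt(2)*b + 4*b - 24*sqrt(2)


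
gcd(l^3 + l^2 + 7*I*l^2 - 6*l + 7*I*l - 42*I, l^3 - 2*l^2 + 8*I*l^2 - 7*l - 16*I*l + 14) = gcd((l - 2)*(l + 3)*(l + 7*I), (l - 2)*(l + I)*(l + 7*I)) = l^2 + l*(-2 + 7*I) - 14*I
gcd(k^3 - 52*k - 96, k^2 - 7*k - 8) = k - 8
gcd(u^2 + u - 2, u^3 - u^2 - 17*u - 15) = 1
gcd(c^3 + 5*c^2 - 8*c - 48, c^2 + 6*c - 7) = 1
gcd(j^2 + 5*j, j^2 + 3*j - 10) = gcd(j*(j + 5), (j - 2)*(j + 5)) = j + 5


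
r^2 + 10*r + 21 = (r + 3)*(r + 7)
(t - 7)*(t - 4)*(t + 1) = t^3 - 10*t^2 + 17*t + 28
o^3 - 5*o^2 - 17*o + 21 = (o - 7)*(o - 1)*(o + 3)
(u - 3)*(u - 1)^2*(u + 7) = u^4 + 2*u^3 - 28*u^2 + 46*u - 21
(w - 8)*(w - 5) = w^2 - 13*w + 40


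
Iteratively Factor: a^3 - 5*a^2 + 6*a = (a - 3)*(a^2 - 2*a) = (a - 3)*(a - 2)*(a)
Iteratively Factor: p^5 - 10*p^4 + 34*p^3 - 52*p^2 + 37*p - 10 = (p - 2)*(p^4 - 8*p^3 + 18*p^2 - 16*p + 5) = (p - 2)*(p - 1)*(p^3 - 7*p^2 + 11*p - 5) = (p - 2)*(p - 1)^2*(p^2 - 6*p + 5) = (p - 2)*(p - 1)^3*(p - 5)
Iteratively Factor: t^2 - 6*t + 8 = (t - 2)*(t - 4)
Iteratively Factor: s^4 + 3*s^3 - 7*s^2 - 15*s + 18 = (s + 3)*(s^3 - 7*s + 6) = (s - 2)*(s + 3)*(s^2 + 2*s - 3) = (s - 2)*(s + 3)^2*(s - 1)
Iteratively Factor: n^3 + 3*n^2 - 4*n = (n - 1)*(n^2 + 4*n) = (n - 1)*(n + 4)*(n)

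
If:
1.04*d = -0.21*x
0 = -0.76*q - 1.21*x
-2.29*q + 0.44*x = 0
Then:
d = 0.00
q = 0.00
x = 0.00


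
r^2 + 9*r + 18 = (r + 3)*(r + 6)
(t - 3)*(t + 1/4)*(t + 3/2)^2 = t^4 + t^3/4 - 27*t^2/4 - 135*t/16 - 27/16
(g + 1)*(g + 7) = g^2 + 8*g + 7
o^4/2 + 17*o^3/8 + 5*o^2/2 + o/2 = o*(o/2 + 1)*(o + 1/4)*(o + 2)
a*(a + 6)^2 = a^3 + 12*a^2 + 36*a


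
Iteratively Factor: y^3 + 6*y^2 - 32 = (y - 2)*(y^2 + 8*y + 16) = (y - 2)*(y + 4)*(y + 4)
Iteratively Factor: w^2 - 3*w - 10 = (w + 2)*(w - 5)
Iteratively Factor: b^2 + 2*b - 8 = (b + 4)*(b - 2)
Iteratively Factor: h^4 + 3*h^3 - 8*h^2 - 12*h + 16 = (h + 4)*(h^3 - h^2 - 4*h + 4) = (h - 2)*(h + 4)*(h^2 + h - 2) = (h - 2)*(h - 1)*(h + 4)*(h + 2)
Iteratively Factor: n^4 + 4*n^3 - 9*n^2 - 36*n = (n + 4)*(n^3 - 9*n) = (n + 3)*(n + 4)*(n^2 - 3*n) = n*(n + 3)*(n + 4)*(n - 3)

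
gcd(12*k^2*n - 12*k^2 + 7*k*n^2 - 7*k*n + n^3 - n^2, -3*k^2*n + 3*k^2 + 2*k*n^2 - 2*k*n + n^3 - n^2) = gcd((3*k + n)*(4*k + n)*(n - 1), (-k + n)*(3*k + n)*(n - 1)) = 3*k*n - 3*k + n^2 - n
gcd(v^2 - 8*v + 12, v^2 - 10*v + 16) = v - 2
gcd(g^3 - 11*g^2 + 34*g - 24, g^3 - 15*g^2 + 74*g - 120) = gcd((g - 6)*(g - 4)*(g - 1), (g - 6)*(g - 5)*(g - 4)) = g^2 - 10*g + 24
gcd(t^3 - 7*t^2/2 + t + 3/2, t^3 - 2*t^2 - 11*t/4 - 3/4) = t^2 - 5*t/2 - 3/2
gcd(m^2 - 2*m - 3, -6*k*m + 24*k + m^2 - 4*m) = 1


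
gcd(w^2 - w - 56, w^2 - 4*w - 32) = w - 8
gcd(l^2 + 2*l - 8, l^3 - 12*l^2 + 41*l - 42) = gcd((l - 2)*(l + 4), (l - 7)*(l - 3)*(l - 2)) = l - 2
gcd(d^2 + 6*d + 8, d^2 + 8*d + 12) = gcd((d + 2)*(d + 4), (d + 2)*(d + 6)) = d + 2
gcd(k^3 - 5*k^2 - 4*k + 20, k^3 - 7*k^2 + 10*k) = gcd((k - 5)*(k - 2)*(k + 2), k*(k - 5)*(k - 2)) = k^2 - 7*k + 10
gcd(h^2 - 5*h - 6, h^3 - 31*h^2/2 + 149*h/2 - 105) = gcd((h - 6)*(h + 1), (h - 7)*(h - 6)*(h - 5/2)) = h - 6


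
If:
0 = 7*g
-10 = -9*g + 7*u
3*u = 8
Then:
No Solution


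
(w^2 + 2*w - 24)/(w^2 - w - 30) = (-w^2 - 2*w + 24)/(-w^2 + w + 30)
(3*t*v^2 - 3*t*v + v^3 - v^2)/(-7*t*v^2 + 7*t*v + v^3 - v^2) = (-3*t - v)/(7*t - v)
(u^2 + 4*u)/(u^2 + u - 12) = u/(u - 3)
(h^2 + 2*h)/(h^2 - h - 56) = h*(h + 2)/(h^2 - h - 56)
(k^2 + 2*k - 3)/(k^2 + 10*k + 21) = (k - 1)/(k + 7)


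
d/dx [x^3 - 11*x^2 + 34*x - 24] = 3*x^2 - 22*x + 34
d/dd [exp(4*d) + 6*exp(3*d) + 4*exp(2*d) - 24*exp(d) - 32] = (4*exp(3*d) + 18*exp(2*d) + 8*exp(d) - 24)*exp(d)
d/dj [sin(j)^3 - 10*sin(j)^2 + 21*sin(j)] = (3*sin(j)^2 - 20*sin(j) + 21)*cos(j)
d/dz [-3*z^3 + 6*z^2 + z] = -9*z^2 + 12*z + 1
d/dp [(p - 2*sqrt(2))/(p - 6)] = 2*(-3 + sqrt(2))/(p - 6)^2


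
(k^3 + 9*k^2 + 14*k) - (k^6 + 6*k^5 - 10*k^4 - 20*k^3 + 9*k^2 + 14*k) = -k^6 - 6*k^5 + 10*k^4 + 21*k^3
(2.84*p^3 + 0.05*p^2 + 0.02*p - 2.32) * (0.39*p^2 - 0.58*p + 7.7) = 1.1076*p^5 - 1.6277*p^4 + 21.8468*p^3 - 0.5314*p^2 + 1.4996*p - 17.864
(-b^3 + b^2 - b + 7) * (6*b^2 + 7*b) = -6*b^5 - b^4 + b^3 + 35*b^2 + 49*b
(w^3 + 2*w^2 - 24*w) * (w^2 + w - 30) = w^5 + 3*w^4 - 52*w^3 - 84*w^2 + 720*w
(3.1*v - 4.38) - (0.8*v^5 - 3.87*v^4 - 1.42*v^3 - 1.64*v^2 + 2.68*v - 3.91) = -0.8*v^5 + 3.87*v^4 + 1.42*v^3 + 1.64*v^2 + 0.42*v - 0.47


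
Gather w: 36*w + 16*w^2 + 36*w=16*w^2 + 72*w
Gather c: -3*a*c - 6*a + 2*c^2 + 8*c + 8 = -6*a + 2*c^2 + c*(8 - 3*a) + 8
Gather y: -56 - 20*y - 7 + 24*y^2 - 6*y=24*y^2 - 26*y - 63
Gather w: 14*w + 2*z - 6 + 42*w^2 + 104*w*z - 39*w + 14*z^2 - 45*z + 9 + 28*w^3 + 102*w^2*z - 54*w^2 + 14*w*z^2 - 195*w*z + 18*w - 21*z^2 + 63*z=28*w^3 + w^2*(102*z - 12) + w*(14*z^2 - 91*z - 7) - 7*z^2 + 20*z + 3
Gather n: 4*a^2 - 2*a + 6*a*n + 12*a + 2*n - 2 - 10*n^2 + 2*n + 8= 4*a^2 + 10*a - 10*n^2 + n*(6*a + 4) + 6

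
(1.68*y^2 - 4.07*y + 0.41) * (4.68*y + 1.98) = 7.8624*y^3 - 15.7212*y^2 - 6.1398*y + 0.8118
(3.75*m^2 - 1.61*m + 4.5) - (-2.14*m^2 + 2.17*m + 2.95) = 5.89*m^2 - 3.78*m + 1.55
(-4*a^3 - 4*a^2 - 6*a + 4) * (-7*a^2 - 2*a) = 28*a^5 + 36*a^4 + 50*a^3 - 16*a^2 - 8*a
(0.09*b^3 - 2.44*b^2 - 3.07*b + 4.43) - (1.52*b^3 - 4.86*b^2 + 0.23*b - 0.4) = -1.43*b^3 + 2.42*b^2 - 3.3*b + 4.83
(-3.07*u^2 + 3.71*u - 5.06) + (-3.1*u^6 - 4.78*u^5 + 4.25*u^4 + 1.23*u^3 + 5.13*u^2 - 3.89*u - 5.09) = -3.1*u^6 - 4.78*u^5 + 4.25*u^4 + 1.23*u^3 + 2.06*u^2 - 0.18*u - 10.15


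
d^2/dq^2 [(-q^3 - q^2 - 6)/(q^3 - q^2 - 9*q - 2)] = 2*(-2*q^6 - 27*q^5 - 75*q^4 - 36*q^3 + 96*q^2 - 210*q - 478)/(q^9 - 3*q^8 - 24*q^7 + 47*q^6 + 228*q^5 - 141*q^4 - 825*q^3 - 498*q^2 - 108*q - 8)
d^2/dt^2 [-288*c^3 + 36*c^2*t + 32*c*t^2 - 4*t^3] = 64*c - 24*t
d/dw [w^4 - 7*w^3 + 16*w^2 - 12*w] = 4*w^3 - 21*w^2 + 32*w - 12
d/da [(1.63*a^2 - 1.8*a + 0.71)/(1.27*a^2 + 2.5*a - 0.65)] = (6.361*a^2 - 3.9224*a - 0.605)/(1.6129*a^4 + 6.35*a^3 + 4.599*a^2 - 3.25*a + 0.4225)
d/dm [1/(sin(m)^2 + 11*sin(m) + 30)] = -(2*sin(m) + 11)*cos(m)/(sin(m)^2 + 11*sin(m) + 30)^2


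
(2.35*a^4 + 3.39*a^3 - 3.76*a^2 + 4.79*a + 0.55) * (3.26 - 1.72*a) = -4.042*a^5 + 1.8302*a^4 + 17.5186*a^3 - 20.4964*a^2 + 14.6694*a + 1.793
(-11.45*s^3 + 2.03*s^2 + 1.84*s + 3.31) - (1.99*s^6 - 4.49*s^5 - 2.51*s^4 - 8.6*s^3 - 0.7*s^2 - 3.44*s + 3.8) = -1.99*s^6 + 4.49*s^5 + 2.51*s^4 - 2.85*s^3 + 2.73*s^2 + 5.28*s - 0.49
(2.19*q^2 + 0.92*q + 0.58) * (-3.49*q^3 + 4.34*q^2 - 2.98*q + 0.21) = -7.6431*q^5 + 6.2938*q^4 - 4.5576*q^3 + 0.2355*q^2 - 1.5352*q + 0.1218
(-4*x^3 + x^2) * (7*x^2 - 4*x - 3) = -28*x^5 + 23*x^4 + 8*x^3 - 3*x^2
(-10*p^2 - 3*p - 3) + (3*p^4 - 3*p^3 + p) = 3*p^4 - 3*p^3 - 10*p^2 - 2*p - 3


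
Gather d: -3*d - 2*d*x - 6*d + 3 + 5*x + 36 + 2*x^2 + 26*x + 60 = d*(-2*x - 9) + 2*x^2 + 31*x + 99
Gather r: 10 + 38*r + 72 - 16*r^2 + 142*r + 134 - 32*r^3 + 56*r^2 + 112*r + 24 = -32*r^3 + 40*r^2 + 292*r + 240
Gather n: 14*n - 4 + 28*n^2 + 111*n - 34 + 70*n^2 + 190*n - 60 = 98*n^2 + 315*n - 98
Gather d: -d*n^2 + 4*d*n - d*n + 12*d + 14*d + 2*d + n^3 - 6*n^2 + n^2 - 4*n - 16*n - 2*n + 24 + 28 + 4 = d*(-n^2 + 3*n + 28) + n^3 - 5*n^2 - 22*n + 56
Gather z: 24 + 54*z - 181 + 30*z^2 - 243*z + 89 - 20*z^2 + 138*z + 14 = 10*z^2 - 51*z - 54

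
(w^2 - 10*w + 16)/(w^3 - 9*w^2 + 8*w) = (w - 2)/(w*(w - 1))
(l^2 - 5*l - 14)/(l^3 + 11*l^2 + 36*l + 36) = (l - 7)/(l^2 + 9*l + 18)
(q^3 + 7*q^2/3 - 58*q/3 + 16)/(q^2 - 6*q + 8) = (3*q^3 + 7*q^2 - 58*q + 48)/(3*(q^2 - 6*q + 8))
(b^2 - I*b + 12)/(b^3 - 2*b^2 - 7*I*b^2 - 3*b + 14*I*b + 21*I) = (b^2 - I*b + 12)/(b^3 - b^2*(2 + 7*I) + b*(-3 + 14*I) + 21*I)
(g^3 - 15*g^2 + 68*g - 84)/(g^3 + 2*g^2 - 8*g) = (g^2 - 13*g + 42)/(g*(g + 4))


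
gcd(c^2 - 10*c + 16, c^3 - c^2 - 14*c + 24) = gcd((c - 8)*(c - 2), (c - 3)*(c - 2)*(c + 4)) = c - 2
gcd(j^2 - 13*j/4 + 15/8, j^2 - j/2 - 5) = j - 5/2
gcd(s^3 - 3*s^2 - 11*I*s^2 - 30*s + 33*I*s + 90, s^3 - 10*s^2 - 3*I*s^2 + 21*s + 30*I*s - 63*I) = s - 3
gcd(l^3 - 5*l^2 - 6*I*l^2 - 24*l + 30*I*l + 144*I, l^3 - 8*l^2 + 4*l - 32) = l - 8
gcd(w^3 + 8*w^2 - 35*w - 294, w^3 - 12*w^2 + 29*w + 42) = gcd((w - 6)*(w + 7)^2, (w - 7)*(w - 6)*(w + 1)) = w - 6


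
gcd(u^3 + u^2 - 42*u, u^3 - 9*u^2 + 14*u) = u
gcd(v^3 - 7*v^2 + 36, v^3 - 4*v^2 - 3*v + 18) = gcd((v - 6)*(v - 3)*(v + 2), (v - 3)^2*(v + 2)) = v^2 - v - 6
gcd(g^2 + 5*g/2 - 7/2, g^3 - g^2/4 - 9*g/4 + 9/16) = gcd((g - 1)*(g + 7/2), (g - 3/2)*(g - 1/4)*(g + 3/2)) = 1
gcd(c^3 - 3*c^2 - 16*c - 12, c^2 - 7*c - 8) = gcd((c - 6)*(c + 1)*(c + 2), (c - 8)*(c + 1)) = c + 1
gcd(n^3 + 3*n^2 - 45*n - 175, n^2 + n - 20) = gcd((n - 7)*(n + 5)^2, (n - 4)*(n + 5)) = n + 5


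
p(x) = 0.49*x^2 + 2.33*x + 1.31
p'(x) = 0.98*x + 2.33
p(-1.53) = -1.11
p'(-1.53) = 0.83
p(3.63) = 16.22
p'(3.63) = 5.89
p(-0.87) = -0.35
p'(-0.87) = 1.48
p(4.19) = 19.68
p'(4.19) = 6.44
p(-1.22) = -0.80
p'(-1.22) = 1.13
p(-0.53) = 0.21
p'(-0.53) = 1.81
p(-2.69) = -1.41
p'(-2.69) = -0.31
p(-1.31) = -0.90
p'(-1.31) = 1.05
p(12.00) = 99.83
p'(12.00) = 14.09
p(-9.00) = 20.03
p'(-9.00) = -6.49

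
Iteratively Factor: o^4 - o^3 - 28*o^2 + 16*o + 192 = (o + 3)*(o^3 - 4*o^2 - 16*o + 64) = (o + 3)*(o + 4)*(o^2 - 8*o + 16) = (o - 4)*(o + 3)*(o + 4)*(o - 4)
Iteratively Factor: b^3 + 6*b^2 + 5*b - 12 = (b - 1)*(b^2 + 7*b + 12) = (b - 1)*(b + 3)*(b + 4)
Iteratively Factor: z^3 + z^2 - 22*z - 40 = (z - 5)*(z^2 + 6*z + 8) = (z - 5)*(z + 2)*(z + 4)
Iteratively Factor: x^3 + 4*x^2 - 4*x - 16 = (x + 4)*(x^2 - 4) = (x + 2)*(x + 4)*(x - 2)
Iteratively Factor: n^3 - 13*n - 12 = (n + 1)*(n^2 - n - 12) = (n + 1)*(n + 3)*(n - 4)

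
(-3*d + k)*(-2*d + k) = 6*d^2 - 5*d*k + k^2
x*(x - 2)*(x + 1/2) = x^3 - 3*x^2/2 - x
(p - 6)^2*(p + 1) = p^3 - 11*p^2 + 24*p + 36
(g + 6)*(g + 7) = g^2 + 13*g + 42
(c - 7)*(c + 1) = c^2 - 6*c - 7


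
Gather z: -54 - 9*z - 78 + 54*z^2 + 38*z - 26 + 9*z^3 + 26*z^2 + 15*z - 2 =9*z^3 + 80*z^2 + 44*z - 160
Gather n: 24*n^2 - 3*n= 24*n^2 - 3*n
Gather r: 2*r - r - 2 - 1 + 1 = r - 2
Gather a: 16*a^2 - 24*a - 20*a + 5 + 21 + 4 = 16*a^2 - 44*a + 30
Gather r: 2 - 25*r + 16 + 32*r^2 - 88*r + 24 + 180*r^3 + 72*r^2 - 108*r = 180*r^3 + 104*r^2 - 221*r + 42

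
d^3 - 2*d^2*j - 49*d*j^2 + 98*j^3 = (d - 7*j)*(d - 2*j)*(d + 7*j)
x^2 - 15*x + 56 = (x - 8)*(x - 7)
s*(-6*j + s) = -6*j*s + s^2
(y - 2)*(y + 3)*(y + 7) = y^3 + 8*y^2 + y - 42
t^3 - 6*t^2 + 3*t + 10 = (t - 5)*(t - 2)*(t + 1)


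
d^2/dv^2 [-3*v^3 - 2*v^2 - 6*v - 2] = -18*v - 4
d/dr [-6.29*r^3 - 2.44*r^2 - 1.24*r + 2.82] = -18.87*r^2 - 4.88*r - 1.24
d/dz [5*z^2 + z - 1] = 10*z + 1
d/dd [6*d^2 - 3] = 12*d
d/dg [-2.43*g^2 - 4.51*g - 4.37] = -4.86*g - 4.51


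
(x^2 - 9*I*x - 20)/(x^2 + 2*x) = (x^2 - 9*I*x - 20)/(x*(x + 2))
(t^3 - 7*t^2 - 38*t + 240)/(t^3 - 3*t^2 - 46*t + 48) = (t - 5)/(t - 1)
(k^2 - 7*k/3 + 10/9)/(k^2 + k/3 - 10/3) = (k - 2/3)/(k + 2)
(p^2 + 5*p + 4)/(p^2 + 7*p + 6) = (p + 4)/(p + 6)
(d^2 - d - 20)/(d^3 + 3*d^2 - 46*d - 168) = (d - 5)/(d^2 - d - 42)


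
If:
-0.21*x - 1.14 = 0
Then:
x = -5.43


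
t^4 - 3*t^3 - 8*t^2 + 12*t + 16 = (t - 4)*(t - 2)*(t + 1)*(t + 2)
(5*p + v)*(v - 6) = 5*p*v - 30*p + v^2 - 6*v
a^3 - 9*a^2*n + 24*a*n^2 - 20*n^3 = (a - 5*n)*(a - 2*n)^2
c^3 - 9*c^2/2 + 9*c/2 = c*(c - 3)*(c - 3/2)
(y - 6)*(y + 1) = y^2 - 5*y - 6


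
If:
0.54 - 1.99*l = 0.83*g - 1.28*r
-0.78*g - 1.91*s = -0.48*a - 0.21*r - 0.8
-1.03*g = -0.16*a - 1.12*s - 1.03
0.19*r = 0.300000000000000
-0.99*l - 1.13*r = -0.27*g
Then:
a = 11.25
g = 4.48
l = -0.58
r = 1.58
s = 1.59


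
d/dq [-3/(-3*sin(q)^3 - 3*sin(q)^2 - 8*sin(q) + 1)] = 3*(-6*sin(q) + 9*cos(q)^2 - 17)*cos(q)/(3*sin(q)^3 + 3*sin(q)^2 + 8*sin(q) - 1)^2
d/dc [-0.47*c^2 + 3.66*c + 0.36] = 3.66 - 0.94*c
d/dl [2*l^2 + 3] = 4*l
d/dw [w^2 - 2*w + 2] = 2*w - 2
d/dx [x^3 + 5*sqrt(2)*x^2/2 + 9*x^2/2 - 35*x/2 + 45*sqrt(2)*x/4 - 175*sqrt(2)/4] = 3*x^2 + 5*sqrt(2)*x + 9*x - 35/2 + 45*sqrt(2)/4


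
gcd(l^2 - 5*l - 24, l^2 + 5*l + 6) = l + 3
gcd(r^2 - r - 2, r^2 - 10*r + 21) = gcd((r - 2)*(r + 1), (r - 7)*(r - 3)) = 1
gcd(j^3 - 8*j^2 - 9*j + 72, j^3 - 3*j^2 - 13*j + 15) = j + 3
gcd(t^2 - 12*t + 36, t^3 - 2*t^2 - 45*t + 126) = t - 6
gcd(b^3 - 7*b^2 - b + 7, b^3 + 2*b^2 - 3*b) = b - 1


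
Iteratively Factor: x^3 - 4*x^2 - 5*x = (x - 5)*(x^2 + x) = x*(x - 5)*(x + 1)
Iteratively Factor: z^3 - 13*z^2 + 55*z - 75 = (z - 5)*(z^2 - 8*z + 15) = (z - 5)^2*(z - 3)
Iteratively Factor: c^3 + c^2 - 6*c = (c)*(c^2 + c - 6) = c*(c - 2)*(c + 3)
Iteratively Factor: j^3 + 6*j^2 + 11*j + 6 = (j + 1)*(j^2 + 5*j + 6) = (j + 1)*(j + 3)*(j + 2)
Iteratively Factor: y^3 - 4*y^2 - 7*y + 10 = (y - 5)*(y^2 + y - 2) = (y - 5)*(y - 1)*(y + 2)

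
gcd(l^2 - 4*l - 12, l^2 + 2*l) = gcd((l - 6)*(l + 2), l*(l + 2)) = l + 2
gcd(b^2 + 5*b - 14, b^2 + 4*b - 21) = b + 7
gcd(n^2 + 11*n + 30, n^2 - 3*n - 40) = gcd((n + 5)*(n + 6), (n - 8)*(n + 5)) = n + 5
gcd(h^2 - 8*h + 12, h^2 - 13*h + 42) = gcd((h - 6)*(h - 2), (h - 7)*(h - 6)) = h - 6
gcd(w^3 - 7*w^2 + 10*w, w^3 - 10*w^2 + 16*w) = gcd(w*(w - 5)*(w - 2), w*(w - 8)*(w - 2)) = w^2 - 2*w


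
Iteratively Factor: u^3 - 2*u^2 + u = (u - 1)*(u^2 - u) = (u - 1)^2*(u)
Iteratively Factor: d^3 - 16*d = (d)*(d^2 - 16) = d*(d - 4)*(d + 4)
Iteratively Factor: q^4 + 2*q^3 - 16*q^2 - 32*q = (q)*(q^3 + 2*q^2 - 16*q - 32) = q*(q + 2)*(q^2 - 16) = q*(q - 4)*(q + 2)*(q + 4)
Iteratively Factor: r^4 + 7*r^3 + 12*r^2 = (r + 4)*(r^3 + 3*r^2) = r*(r + 4)*(r^2 + 3*r) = r^2*(r + 4)*(r + 3)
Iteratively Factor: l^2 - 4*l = (l)*(l - 4)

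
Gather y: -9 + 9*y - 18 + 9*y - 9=18*y - 36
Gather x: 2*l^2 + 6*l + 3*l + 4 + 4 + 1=2*l^2 + 9*l + 9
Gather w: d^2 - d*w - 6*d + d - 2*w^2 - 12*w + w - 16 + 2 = d^2 - 5*d - 2*w^2 + w*(-d - 11) - 14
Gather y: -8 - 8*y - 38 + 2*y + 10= -6*y - 36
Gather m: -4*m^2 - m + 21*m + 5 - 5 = -4*m^2 + 20*m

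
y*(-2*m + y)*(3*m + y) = -6*m^2*y + m*y^2 + y^3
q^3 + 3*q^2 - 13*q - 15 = (q - 3)*(q + 1)*(q + 5)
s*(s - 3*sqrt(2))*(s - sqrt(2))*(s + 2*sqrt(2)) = s^4 - 2*sqrt(2)*s^3 - 10*s^2 + 12*sqrt(2)*s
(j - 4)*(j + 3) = j^2 - j - 12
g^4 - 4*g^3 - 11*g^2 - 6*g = g*(g - 6)*(g + 1)^2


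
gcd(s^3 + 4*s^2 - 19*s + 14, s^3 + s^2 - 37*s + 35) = s^2 + 6*s - 7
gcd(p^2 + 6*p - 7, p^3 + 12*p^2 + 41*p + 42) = p + 7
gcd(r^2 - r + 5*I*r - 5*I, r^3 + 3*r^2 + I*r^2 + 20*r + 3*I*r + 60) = r + 5*I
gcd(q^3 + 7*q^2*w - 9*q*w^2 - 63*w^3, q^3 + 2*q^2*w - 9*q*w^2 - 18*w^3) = q^2 - 9*w^2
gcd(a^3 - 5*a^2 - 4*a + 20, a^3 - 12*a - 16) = a + 2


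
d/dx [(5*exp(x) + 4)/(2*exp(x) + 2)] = 1/(8*cosh(x/2)^2)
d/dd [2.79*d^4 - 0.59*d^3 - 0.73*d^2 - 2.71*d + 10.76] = 11.16*d^3 - 1.77*d^2 - 1.46*d - 2.71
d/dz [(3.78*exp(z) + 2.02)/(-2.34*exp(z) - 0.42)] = 3.1392*exp(z)/(2.34*exp(z) + 0.42)^2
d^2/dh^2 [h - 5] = 0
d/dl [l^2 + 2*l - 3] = 2*l + 2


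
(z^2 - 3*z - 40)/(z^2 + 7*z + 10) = (z - 8)/(z + 2)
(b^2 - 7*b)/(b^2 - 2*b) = (b - 7)/(b - 2)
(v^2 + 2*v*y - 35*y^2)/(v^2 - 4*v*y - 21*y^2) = (-v^2 - 2*v*y + 35*y^2)/(-v^2 + 4*v*y + 21*y^2)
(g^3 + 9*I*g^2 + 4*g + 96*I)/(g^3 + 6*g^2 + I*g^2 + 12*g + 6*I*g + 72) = (g + 8*I)/(g + 6)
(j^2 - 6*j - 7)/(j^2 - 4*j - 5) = (j - 7)/(j - 5)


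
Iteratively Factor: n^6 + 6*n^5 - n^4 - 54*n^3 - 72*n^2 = (n)*(n^5 + 6*n^4 - n^3 - 54*n^2 - 72*n) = n*(n - 3)*(n^4 + 9*n^3 + 26*n^2 + 24*n) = n*(n - 3)*(n + 3)*(n^3 + 6*n^2 + 8*n) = n*(n - 3)*(n + 2)*(n + 3)*(n^2 + 4*n) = n*(n - 3)*(n + 2)*(n + 3)*(n + 4)*(n)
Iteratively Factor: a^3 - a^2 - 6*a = (a)*(a^2 - a - 6) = a*(a - 3)*(a + 2)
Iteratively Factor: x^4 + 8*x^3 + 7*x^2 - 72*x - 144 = (x - 3)*(x^3 + 11*x^2 + 40*x + 48) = (x - 3)*(x + 4)*(x^2 + 7*x + 12) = (x - 3)*(x + 3)*(x + 4)*(x + 4)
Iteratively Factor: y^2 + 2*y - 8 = (y + 4)*(y - 2)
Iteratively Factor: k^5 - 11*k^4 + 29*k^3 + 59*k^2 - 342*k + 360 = (k - 3)*(k^4 - 8*k^3 + 5*k^2 + 74*k - 120) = (k - 5)*(k - 3)*(k^3 - 3*k^2 - 10*k + 24) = (k - 5)*(k - 4)*(k - 3)*(k^2 + k - 6) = (k - 5)*(k - 4)*(k - 3)*(k + 3)*(k - 2)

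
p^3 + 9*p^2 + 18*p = p*(p + 3)*(p + 6)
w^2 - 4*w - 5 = (w - 5)*(w + 1)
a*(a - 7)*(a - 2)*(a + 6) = a^4 - 3*a^3 - 40*a^2 + 84*a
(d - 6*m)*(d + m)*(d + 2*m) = d^3 - 3*d^2*m - 16*d*m^2 - 12*m^3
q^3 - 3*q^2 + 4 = (q - 2)^2*(q + 1)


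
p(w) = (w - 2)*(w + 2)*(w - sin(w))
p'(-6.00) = 76.63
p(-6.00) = -200.94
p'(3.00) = 27.10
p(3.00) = 14.29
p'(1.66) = 0.85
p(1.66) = -0.83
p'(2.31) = 9.49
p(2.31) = 2.10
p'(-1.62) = 0.57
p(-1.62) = 0.85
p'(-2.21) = 7.63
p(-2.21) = -1.24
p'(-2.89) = 23.83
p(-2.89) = -11.49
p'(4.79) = 72.91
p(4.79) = 109.63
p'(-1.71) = 1.24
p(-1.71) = 0.77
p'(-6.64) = 86.07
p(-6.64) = -252.19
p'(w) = (1 - cos(w))*(w - 2)*(w + 2) + (w - 2)*(w - sin(w)) + (w + 2)*(w - sin(w))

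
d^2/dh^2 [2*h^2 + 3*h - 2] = 4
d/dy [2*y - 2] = 2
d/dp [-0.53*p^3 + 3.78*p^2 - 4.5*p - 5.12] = -1.59*p^2 + 7.56*p - 4.5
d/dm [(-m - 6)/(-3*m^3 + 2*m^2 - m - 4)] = (3*m^3 - 2*m^2 + m - (m + 6)*(9*m^2 - 4*m + 1) + 4)/(3*m^3 - 2*m^2 + m + 4)^2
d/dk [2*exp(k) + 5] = 2*exp(k)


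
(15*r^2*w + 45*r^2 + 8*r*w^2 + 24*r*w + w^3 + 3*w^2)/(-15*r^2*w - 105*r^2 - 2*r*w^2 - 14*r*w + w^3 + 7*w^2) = (-5*r*w - 15*r - w^2 - 3*w)/(5*r*w + 35*r - w^2 - 7*w)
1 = 1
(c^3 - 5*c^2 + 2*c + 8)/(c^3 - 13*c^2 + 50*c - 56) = (c + 1)/(c - 7)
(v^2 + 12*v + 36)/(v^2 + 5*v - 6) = (v + 6)/(v - 1)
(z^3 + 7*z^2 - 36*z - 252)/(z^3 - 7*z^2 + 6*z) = (z^2 + 13*z + 42)/(z*(z - 1))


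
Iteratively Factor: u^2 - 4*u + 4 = (u - 2)*(u - 2)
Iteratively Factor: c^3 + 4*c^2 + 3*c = (c + 3)*(c^2 + c) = c*(c + 3)*(c + 1)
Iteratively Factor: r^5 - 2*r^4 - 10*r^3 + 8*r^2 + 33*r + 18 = (r - 3)*(r^4 + r^3 - 7*r^2 - 13*r - 6) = (r - 3)^2*(r^3 + 4*r^2 + 5*r + 2) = (r - 3)^2*(r + 2)*(r^2 + 2*r + 1) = (r - 3)^2*(r + 1)*(r + 2)*(r + 1)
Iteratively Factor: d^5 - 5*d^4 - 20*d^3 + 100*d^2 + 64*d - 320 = (d - 2)*(d^4 - 3*d^3 - 26*d^2 + 48*d + 160) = (d - 5)*(d - 2)*(d^3 + 2*d^2 - 16*d - 32) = (d - 5)*(d - 4)*(d - 2)*(d^2 + 6*d + 8) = (d - 5)*(d - 4)*(d - 2)*(d + 2)*(d + 4)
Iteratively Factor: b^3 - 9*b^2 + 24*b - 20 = (b - 2)*(b^2 - 7*b + 10) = (b - 5)*(b - 2)*(b - 2)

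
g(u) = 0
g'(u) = 0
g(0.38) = 0.00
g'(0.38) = 0.00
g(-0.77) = 0.00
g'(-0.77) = 0.00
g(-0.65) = 0.00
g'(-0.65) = 0.00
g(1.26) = 0.00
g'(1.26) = 0.00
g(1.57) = 0.00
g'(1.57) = 0.00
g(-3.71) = 0.00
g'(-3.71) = 0.00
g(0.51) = 0.00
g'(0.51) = 0.00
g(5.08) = 0.00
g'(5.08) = 0.00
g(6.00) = 0.00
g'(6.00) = 0.00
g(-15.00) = 0.00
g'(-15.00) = 0.00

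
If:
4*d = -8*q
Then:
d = -2*q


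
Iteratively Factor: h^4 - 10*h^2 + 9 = (h - 3)*(h^3 + 3*h^2 - h - 3) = (h - 3)*(h + 3)*(h^2 - 1) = (h - 3)*(h - 1)*(h + 3)*(h + 1)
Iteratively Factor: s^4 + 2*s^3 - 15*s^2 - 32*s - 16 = (s + 4)*(s^3 - 2*s^2 - 7*s - 4) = (s + 1)*(s + 4)*(s^2 - 3*s - 4) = (s - 4)*(s + 1)*(s + 4)*(s + 1)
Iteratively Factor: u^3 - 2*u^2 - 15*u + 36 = (u - 3)*(u^2 + u - 12) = (u - 3)^2*(u + 4)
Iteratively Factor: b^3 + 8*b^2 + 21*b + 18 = (b + 2)*(b^2 + 6*b + 9) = (b + 2)*(b + 3)*(b + 3)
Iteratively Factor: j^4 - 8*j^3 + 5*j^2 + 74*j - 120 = (j + 3)*(j^3 - 11*j^2 + 38*j - 40) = (j - 5)*(j + 3)*(j^2 - 6*j + 8) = (j - 5)*(j - 4)*(j + 3)*(j - 2)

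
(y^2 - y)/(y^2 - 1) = y/(y + 1)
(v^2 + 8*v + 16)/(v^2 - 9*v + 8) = (v^2 + 8*v + 16)/(v^2 - 9*v + 8)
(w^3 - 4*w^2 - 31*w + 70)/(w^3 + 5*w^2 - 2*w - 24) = (w^2 - 2*w - 35)/(w^2 + 7*w + 12)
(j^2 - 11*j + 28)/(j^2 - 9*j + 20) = (j - 7)/(j - 5)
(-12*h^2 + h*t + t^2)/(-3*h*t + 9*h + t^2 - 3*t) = (4*h + t)/(t - 3)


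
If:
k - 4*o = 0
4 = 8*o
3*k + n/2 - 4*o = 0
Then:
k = 2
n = -8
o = 1/2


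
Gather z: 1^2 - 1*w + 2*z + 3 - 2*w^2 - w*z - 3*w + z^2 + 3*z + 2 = -2*w^2 - 4*w + z^2 + z*(5 - w) + 6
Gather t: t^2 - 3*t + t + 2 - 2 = t^2 - 2*t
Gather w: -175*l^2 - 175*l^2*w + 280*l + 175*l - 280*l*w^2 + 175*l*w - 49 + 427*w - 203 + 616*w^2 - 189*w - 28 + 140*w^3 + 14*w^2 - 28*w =-175*l^2 + 455*l + 140*w^3 + w^2*(630 - 280*l) + w*(-175*l^2 + 175*l + 210) - 280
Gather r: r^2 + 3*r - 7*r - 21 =r^2 - 4*r - 21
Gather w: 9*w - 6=9*w - 6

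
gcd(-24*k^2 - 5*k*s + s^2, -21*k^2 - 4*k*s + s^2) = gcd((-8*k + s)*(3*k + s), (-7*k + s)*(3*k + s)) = 3*k + s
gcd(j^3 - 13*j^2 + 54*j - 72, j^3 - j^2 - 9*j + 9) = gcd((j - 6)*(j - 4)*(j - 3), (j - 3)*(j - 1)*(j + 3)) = j - 3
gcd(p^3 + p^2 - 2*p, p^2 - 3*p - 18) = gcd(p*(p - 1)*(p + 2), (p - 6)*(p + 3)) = 1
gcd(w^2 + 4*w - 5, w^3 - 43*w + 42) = w - 1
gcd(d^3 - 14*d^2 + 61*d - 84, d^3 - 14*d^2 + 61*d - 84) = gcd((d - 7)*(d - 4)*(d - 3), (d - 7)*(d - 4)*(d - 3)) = d^3 - 14*d^2 + 61*d - 84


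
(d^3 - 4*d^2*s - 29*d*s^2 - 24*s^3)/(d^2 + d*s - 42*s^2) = (d^3 - 4*d^2*s - 29*d*s^2 - 24*s^3)/(d^2 + d*s - 42*s^2)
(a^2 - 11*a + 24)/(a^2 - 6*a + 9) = (a - 8)/(a - 3)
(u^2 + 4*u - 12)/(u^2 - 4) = (u + 6)/(u + 2)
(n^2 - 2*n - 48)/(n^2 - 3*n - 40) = (n + 6)/(n + 5)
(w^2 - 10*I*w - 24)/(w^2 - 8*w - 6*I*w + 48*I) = (w - 4*I)/(w - 8)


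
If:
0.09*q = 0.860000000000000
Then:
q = 9.56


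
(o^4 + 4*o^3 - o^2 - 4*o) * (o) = o^5 + 4*o^4 - o^3 - 4*o^2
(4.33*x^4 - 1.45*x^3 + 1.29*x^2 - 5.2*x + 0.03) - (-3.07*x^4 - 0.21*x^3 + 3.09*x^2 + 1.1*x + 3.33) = 7.4*x^4 - 1.24*x^3 - 1.8*x^2 - 6.3*x - 3.3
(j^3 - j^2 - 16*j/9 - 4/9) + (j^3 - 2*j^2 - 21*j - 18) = 2*j^3 - 3*j^2 - 205*j/9 - 166/9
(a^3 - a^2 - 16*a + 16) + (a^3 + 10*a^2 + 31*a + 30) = 2*a^3 + 9*a^2 + 15*a + 46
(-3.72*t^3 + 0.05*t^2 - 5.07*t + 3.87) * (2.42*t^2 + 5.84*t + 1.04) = -9.0024*t^5 - 21.6038*t^4 - 15.8462*t^3 - 20.1914*t^2 + 17.328*t + 4.0248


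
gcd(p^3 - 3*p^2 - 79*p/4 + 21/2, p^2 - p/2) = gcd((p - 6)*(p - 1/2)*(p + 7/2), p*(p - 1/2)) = p - 1/2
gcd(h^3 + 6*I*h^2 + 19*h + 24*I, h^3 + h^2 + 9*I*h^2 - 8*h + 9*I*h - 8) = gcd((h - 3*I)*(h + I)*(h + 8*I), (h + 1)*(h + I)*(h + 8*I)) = h^2 + 9*I*h - 8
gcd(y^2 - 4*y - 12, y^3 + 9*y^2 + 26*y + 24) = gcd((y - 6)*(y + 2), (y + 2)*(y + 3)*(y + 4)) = y + 2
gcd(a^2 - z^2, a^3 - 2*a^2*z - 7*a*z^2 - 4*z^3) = a + z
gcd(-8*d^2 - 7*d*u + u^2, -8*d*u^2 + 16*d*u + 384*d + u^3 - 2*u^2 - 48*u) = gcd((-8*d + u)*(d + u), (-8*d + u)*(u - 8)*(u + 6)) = -8*d + u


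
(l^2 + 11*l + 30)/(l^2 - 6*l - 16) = (l^2 + 11*l + 30)/(l^2 - 6*l - 16)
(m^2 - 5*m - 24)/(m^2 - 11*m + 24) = (m + 3)/(m - 3)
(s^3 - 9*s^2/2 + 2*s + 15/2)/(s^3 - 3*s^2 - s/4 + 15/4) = 2*(s - 3)/(2*s - 3)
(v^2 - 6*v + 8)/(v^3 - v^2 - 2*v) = (v - 4)/(v*(v + 1))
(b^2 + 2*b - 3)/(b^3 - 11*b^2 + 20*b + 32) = (b^2 + 2*b - 3)/(b^3 - 11*b^2 + 20*b + 32)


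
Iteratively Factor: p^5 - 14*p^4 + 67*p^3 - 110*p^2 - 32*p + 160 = (p - 2)*(p^4 - 12*p^3 + 43*p^2 - 24*p - 80) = (p - 4)*(p - 2)*(p^3 - 8*p^2 + 11*p + 20) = (p - 4)^2*(p - 2)*(p^2 - 4*p - 5) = (p - 4)^2*(p - 2)*(p + 1)*(p - 5)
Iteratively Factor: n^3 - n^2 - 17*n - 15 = (n - 5)*(n^2 + 4*n + 3) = (n - 5)*(n + 3)*(n + 1)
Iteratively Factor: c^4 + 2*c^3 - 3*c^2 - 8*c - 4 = (c + 1)*(c^3 + c^2 - 4*c - 4) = (c - 2)*(c + 1)*(c^2 + 3*c + 2) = (c - 2)*(c + 1)^2*(c + 2)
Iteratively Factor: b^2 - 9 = (b - 3)*(b + 3)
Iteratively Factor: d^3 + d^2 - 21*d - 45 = (d + 3)*(d^2 - 2*d - 15) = (d + 3)^2*(d - 5)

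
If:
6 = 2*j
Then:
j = 3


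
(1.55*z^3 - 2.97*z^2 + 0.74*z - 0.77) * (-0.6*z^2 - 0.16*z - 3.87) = -0.93*z^5 + 1.534*z^4 - 5.9673*z^3 + 11.8375*z^2 - 2.7406*z + 2.9799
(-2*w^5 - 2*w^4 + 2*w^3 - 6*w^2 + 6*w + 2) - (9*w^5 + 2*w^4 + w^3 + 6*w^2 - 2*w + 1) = -11*w^5 - 4*w^4 + w^3 - 12*w^2 + 8*w + 1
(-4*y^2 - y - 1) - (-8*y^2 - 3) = 4*y^2 - y + 2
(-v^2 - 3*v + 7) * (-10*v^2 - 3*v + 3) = 10*v^4 + 33*v^3 - 64*v^2 - 30*v + 21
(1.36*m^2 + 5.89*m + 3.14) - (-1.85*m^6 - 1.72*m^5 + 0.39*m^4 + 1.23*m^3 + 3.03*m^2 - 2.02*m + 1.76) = 1.85*m^6 + 1.72*m^5 - 0.39*m^4 - 1.23*m^3 - 1.67*m^2 + 7.91*m + 1.38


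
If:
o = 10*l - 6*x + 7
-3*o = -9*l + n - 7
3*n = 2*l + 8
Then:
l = 54*x/65 - 10/13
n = 36*x/65 + 28/13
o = 30*x/13 - 9/13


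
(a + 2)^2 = a^2 + 4*a + 4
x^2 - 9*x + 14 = (x - 7)*(x - 2)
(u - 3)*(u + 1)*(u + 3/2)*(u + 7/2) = u^4 + 3*u^3 - 31*u^2/4 - 51*u/2 - 63/4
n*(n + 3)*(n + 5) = n^3 + 8*n^2 + 15*n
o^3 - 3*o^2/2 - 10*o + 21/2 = (o - 7/2)*(o - 1)*(o + 3)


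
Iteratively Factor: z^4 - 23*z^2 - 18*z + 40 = (z + 2)*(z^3 - 2*z^2 - 19*z + 20) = (z - 1)*(z + 2)*(z^2 - z - 20) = (z - 5)*(z - 1)*(z + 2)*(z + 4)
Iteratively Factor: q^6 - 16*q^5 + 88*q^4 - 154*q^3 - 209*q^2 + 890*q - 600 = (q - 5)*(q^5 - 11*q^4 + 33*q^3 + 11*q^2 - 154*q + 120) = (q - 5)*(q + 2)*(q^4 - 13*q^3 + 59*q^2 - 107*q + 60) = (q - 5)*(q - 4)*(q + 2)*(q^3 - 9*q^2 + 23*q - 15) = (q - 5)*(q - 4)*(q - 1)*(q + 2)*(q^2 - 8*q + 15) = (q - 5)*(q - 4)*(q - 3)*(q - 1)*(q + 2)*(q - 5)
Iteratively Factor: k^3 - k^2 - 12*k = (k)*(k^2 - k - 12) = k*(k - 4)*(k + 3)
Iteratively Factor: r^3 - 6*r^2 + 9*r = (r - 3)*(r^2 - 3*r) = (r - 3)^2*(r)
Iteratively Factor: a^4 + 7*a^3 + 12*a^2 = (a + 3)*(a^3 + 4*a^2) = a*(a + 3)*(a^2 + 4*a) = a*(a + 3)*(a + 4)*(a)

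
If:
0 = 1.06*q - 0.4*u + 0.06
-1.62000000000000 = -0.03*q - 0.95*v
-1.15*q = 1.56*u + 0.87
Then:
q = -0.21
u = -0.40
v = 1.71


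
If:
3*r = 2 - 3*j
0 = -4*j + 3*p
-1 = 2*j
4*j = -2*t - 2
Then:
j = -1/2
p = -2/3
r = 7/6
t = 0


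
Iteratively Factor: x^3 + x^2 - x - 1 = (x + 1)*(x^2 - 1) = (x + 1)^2*(x - 1)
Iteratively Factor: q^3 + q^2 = (q)*(q^2 + q) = q^2*(q + 1)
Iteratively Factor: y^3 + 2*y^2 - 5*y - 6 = (y - 2)*(y^2 + 4*y + 3) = (y - 2)*(y + 3)*(y + 1)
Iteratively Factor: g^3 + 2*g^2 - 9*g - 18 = (g + 3)*(g^2 - g - 6) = (g + 2)*(g + 3)*(g - 3)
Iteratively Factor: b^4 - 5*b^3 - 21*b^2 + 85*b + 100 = (b + 1)*(b^3 - 6*b^2 - 15*b + 100) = (b - 5)*(b + 1)*(b^2 - b - 20) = (b - 5)*(b + 1)*(b + 4)*(b - 5)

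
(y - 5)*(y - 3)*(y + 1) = y^3 - 7*y^2 + 7*y + 15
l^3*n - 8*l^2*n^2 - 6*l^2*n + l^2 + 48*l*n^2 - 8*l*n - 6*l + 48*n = (l - 6)*(l - 8*n)*(l*n + 1)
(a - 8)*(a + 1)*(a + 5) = a^3 - 2*a^2 - 43*a - 40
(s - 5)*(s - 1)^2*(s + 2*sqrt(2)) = s^4 - 7*s^3 + 2*sqrt(2)*s^3 - 14*sqrt(2)*s^2 + 11*s^2 - 5*s + 22*sqrt(2)*s - 10*sqrt(2)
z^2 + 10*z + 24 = (z + 4)*(z + 6)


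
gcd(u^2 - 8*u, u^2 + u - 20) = 1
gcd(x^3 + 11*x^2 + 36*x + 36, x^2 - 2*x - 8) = x + 2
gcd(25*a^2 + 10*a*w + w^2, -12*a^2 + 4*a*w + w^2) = 1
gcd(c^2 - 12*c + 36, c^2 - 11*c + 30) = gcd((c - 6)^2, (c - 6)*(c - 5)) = c - 6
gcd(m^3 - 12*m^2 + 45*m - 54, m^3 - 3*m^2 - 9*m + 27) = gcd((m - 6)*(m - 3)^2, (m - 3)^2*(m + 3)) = m^2 - 6*m + 9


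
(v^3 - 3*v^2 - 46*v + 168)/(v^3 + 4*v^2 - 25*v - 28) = (v - 6)/(v + 1)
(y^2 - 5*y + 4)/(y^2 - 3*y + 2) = (y - 4)/(y - 2)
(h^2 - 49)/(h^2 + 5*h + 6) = (h^2 - 49)/(h^2 + 5*h + 6)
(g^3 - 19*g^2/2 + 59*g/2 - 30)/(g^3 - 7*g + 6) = (2*g^3 - 19*g^2 + 59*g - 60)/(2*(g^3 - 7*g + 6))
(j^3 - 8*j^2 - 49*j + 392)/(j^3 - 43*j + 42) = (j^2 - 15*j + 56)/(j^2 - 7*j + 6)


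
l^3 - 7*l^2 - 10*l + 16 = (l - 8)*(l - 1)*(l + 2)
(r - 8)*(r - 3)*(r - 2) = r^3 - 13*r^2 + 46*r - 48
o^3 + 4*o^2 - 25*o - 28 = (o - 4)*(o + 1)*(o + 7)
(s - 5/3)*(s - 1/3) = s^2 - 2*s + 5/9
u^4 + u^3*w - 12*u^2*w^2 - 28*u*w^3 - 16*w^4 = (u - 4*w)*(u + w)*(u + 2*w)^2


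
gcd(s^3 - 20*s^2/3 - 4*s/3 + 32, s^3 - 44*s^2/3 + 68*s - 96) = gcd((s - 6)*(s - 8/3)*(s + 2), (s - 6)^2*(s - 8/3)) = s^2 - 26*s/3 + 16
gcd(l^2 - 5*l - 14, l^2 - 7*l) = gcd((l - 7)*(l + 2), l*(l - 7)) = l - 7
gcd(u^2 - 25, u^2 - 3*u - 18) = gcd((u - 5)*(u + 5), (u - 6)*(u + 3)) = 1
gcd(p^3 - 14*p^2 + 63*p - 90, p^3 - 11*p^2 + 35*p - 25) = p - 5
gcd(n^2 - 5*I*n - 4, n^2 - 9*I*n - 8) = n - I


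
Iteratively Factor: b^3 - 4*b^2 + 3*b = (b - 3)*(b^2 - b) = b*(b - 3)*(b - 1)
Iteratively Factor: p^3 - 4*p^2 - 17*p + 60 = (p - 3)*(p^2 - p - 20) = (p - 5)*(p - 3)*(p + 4)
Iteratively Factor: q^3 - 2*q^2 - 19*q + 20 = (q - 1)*(q^2 - q - 20) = (q - 5)*(q - 1)*(q + 4)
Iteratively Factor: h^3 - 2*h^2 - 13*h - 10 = (h + 2)*(h^2 - 4*h - 5) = (h + 1)*(h + 2)*(h - 5)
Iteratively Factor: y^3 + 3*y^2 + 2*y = (y + 1)*(y^2 + 2*y) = (y + 1)*(y + 2)*(y)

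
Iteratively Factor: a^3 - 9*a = (a)*(a^2 - 9) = a*(a + 3)*(a - 3)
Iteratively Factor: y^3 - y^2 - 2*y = (y + 1)*(y^2 - 2*y) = (y - 2)*(y + 1)*(y)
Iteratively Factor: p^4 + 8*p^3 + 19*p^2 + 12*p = (p)*(p^3 + 8*p^2 + 19*p + 12) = p*(p + 3)*(p^2 + 5*p + 4) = p*(p + 3)*(p + 4)*(p + 1)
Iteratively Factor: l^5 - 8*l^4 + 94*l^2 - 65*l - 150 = (l - 5)*(l^4 - 3*l^3 - 15*l^2 + 19*l + 30) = (l - 5)*(l + 1)*(l^3 - 4*l^2 - 11*l + 30) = (l - 5)*(l - 2)*(l + 1)*(l^2 - 2*l - 15) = (l - 5)^2*(l - 2)*(l + 1)*(l + 3)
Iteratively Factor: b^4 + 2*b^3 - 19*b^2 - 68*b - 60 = (b - 5)*(b^3 + 7*b^2 + 16*b + 12) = (b - 5)*(b + 2)*(b^2 + 5*b + 6) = (b - 5)*(b + 2)*(b + 3)*(b + 2)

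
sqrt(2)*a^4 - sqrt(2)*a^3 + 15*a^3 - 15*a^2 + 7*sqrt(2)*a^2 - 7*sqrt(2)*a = a*(a - 1)*(a + 7*sqrt(2))*(sqrt(2)*a + 1)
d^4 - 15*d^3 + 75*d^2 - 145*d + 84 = (d - 7)*(d - 4)*(d - 3)*(d - 1)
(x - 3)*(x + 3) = x^2 - 9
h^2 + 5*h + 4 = (h + 1)*(h + 4)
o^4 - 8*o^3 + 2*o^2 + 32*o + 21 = (o - 7)*(o - 3)*(o + 1)^2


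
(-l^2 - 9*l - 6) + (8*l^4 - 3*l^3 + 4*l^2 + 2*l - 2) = 8*l^4 - 3*l^3 + 3*l^2 - 7*l - 8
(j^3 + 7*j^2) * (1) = j^3 + 7*j^2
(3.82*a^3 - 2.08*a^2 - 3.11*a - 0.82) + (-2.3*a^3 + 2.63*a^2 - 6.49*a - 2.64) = 1.52*a^3 + 0.55*a^2 - 9.6*a - 3.46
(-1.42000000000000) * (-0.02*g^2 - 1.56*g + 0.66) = 0.0284*g^2 + 2.2152*g - 0.9372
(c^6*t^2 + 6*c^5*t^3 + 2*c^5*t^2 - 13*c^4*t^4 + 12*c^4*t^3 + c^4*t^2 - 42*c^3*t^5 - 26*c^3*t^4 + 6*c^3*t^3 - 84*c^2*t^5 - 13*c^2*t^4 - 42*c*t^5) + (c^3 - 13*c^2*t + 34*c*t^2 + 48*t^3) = c^6*t^2 + 6*c^5*t^3 + 2*c^5*t^2 - 13*c^4*t^4 + 12*c^4*t^3 + c^4*t^2 - 42*c^3*t^5 - 26*c^3*t^4 + 6*c^3*t^3 + c^3 - 84*c^2*t^5 - 13*c^2*t^4 - 13*c^2*t - 42*c*t^5 + 34*c*t^2 + 48*t^3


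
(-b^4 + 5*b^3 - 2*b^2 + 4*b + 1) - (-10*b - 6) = -b^4 + 5*b^3 - 2*b^2 + 14*b + 7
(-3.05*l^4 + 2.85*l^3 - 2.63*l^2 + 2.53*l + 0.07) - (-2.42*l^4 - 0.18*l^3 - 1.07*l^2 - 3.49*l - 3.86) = -0.63*l^4 + 3.03*l^3 - 1.56*l^2 + 6.02*l + 3.93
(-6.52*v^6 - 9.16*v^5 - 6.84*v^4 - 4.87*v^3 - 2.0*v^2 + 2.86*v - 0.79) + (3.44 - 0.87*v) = -6.52*v^6 - 9.16*v^5 - 6.84*v^4 - 4.87*v^3 - 2.0*v^2 + 1.99*v + 2.65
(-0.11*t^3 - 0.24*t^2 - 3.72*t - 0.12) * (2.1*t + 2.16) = -0.231*t^4 - 0.7416*t^3 - 8.3304*t^2 - 8.2872*t - 0.2592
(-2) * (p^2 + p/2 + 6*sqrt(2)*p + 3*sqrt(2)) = -2*p^2 - 12*sqrt(2)*p - p - 6*sqrt(2)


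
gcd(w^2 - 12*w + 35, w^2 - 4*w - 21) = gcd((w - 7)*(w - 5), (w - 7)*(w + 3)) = w - 7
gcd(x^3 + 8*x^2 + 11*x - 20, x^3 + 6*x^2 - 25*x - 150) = x + 5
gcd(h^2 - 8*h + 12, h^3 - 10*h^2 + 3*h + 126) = h - 6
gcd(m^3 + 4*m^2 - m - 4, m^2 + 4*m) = m + 4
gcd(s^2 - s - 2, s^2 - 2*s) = s - 2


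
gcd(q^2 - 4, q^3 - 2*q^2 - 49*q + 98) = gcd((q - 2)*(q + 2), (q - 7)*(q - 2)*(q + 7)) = q - 2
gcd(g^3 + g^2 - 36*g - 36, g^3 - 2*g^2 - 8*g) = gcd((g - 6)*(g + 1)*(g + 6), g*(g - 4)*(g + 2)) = 1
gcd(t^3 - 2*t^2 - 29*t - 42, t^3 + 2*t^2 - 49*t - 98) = t^2 - 5*t - 14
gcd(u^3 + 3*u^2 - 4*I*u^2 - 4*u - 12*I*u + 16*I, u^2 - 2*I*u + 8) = u - 4*I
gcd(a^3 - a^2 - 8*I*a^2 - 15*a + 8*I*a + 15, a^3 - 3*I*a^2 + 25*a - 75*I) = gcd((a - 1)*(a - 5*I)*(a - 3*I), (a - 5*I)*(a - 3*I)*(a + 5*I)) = a^2 - 8*I*a - 15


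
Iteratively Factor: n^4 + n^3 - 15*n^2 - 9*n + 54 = (n + 3)*(n^3 - 2*n^2 - 9*n + 18) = (n - 2)*(n + 3)*(n^2 - 9) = (n - 3)*(n - 2)*(n + 3)*(n + 3)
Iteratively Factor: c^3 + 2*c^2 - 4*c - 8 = (c + 2)*(c^2 - 4) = (c - 2)*(c + 2)*(c + 2)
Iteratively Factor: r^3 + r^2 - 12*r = (r)*(r^2 + r - 12) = r*(r - 3)*(r + 4)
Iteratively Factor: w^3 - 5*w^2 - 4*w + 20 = (w - 2)*(w^2 - 3*w - 10) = (w - 2)*(w + 2)*(w - 5)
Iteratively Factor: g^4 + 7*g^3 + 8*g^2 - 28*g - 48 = (g - 2)*(g^3 + 9*g^2 + 26*g + 24) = (g - 2)*(g + 2)*(g^2 + 7*g + 12) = (g - 2)*(g + 2)*(g + 4)*(g + 3)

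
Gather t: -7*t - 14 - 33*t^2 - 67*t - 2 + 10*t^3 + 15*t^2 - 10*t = 10*t^3 - 18*t^2 - 84*t - 16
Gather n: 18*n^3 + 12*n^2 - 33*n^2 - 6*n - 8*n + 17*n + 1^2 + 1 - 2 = 18*n^3 - 21*n^2 + 3*n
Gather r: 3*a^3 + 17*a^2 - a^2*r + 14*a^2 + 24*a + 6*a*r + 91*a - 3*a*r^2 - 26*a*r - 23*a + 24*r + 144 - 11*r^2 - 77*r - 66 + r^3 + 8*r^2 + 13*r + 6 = 3*a^3 + 31*a^2 + 92*a + r^3 + r^2*(-3*a - 3) + r*(-a^2 - 20*a - 40) + 84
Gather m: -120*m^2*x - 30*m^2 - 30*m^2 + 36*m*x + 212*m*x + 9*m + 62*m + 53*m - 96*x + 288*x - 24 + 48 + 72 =m^2*(-120*x - 60) + m*(248*x + 124) + 192*x + 96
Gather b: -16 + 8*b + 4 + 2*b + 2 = 10*b - 10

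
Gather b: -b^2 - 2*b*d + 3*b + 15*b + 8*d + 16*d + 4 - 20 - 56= -b^2 + b*(18 - 2*d) + 24*d - 72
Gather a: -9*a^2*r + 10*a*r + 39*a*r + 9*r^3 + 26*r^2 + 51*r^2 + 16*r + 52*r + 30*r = -9*a^2*r + 49*a*r + 9*r^3 + 77*r^2 + 98*r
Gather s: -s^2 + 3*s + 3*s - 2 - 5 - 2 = -s^2 + 6*s - 9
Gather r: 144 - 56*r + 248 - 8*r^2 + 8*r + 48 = -8*r^2 - 48*r + 440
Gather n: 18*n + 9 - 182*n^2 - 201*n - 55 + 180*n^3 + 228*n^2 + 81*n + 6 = 180*n^3 + 46*n^2 - 102*n - 40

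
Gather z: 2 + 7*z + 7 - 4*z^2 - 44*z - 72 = -4*z^2 - 37*z - 63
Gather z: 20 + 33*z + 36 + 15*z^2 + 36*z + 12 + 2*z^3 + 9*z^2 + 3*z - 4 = 2*z^3 + 24*z^2 + 72*z + 64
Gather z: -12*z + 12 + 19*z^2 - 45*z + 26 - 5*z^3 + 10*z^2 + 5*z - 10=-5*z^3 + 29*z^2 - 52*z + 28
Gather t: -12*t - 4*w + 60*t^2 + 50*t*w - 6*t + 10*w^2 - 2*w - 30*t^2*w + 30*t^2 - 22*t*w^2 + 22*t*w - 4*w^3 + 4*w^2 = t^2*(90 - 30*w) + t*(-22*w^2 + 72*w - 18) - 4*w^3 + 14*w^2 - 6*w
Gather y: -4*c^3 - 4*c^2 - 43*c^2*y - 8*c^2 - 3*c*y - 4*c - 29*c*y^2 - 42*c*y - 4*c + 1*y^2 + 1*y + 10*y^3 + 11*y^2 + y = -4*c^3 - 12*c^2 - 8*c + 10*y^3 + y^2*(12 - 29*c) + y*(-43*c^2 - 45*c + 2)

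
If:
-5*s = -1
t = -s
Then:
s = 1/5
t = -1/5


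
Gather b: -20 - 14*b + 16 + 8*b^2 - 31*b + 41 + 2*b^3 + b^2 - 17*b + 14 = 2*b^3 + 9*b^2 - 62*b + 51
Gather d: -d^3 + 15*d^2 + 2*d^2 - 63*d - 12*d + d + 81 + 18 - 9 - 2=-d^3 + 17*d^2 - 74*d + 88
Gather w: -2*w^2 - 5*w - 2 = -2*w^2 - 5*w - 2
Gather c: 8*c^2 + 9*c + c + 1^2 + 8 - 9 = 8*c^2 + 10*c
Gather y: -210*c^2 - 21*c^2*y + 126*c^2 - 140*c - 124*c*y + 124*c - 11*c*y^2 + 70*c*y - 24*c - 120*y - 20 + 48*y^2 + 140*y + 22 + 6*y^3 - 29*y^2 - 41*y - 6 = -84*c^2 - 40*c + 6*y^3 + y^2*(19 - 11*c) + y*(-21*c^2 - 54*c - 21) - 4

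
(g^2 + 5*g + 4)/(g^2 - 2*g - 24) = (g + 1)/(g - 6)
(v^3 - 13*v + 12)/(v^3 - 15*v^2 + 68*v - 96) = (v^2 + 3*v - 4)/(v^2 - 12*v + 32)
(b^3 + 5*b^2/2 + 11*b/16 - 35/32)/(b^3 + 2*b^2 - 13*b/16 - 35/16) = (b - 1/2)/(b - 1)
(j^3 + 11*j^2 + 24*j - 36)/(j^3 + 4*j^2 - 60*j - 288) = (j - 1)/(j - 8)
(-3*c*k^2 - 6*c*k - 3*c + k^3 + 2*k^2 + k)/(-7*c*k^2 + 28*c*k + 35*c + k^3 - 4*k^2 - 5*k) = (3*c*k + 3*c - k^2 - k)/(7*c*k - 35*c - k^2 + 5*k)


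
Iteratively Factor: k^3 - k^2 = (k - 1)*(k^2) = k*(k - 1)*(k)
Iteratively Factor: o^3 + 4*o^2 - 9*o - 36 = (o + 4)*(o^2 - 9) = (o - 3)*(o + 4)*(o + 3)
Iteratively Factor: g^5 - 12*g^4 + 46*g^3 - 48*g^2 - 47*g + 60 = (g - 4)*(g^4 - 8*g^3 + 14*g^2 + 8*g - 15) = (g - 4)*(g - 3)*(g^3 - 5*g^2 - g + 5) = (g - 4)*(g - 3)*(g + 1)*(g^2 - 6*g + 5) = (g - 5)*(g - 4)*(g - 3)*(g + 1)*(g - 1)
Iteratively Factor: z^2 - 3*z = (z - 3)*(z)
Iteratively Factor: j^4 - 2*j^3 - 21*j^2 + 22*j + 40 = (j + 1)*(j^3 - 3*j^2 - 18*j + 40) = (j - 2)*(j + 1)*(j^2 - j - 20) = (j - 5)*(j - 2)*(j + 1)*(j + 4)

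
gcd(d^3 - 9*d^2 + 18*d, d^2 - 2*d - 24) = d - 6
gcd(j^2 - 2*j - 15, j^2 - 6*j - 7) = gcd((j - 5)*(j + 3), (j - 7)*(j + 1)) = 1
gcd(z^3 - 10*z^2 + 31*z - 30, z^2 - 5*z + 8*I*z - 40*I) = z - 5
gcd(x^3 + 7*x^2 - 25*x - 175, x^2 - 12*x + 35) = x - 5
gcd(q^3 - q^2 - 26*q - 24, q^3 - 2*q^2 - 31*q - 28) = q^2 + 5*q + 4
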